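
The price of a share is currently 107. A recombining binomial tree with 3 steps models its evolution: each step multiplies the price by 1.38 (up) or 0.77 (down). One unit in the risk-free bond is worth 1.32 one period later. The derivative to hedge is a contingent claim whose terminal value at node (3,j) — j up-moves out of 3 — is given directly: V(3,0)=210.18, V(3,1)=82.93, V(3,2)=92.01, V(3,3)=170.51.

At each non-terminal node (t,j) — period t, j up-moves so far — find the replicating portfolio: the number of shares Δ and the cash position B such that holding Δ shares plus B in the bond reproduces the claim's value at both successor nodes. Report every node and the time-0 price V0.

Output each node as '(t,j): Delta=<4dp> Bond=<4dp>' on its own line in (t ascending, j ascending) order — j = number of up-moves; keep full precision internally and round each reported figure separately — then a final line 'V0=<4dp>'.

(0,0): Delta=0.5645 Bond=4.5688
(1,0): Delta=-0.0653 Bond=57.9152
(1,1): Delta=0.6028 Bond=0.3707
(2,0): Delta=-3.2882 Bond=280.9144
(2,1): Delta=0.1309 Bond=54.1427
(2,2): Delta=0.6315 Bond=-5.3638
V0=64.9681

The replicating-portfolio and risk-neutral prices coincide; use p* = (1.32−0.77)/(1.38−0.77) = 0.9016 for the latter.
Terminal payoffs: V(3,0)=210.1800, V(3,1)=82.9300, V(3,2)=92.0100, V(3,3)=170.5100
(2,0): S=63.4403. Δ = (V_up−V_dn)/(S_up−S_dn) = (82.9300−210.1800)/(87.5476−48.8490) = -3.2882. V = [p*·82.9300 + (1−p*)·210.1800]/1.32 = 72.3079. B = V − Δ·S = 280.9144.
(2,1): S=113.6982. Δ = (V_up−V_dn)/(S_up−S_dn) = (92.0100−82.9300)/(156.9035−87.5476) = 0.1309. V = [p*·92.0100 + (1−p*)·82.9300]/1.32 = 69.0279. B = V − Δ·S = 54.1427.
(2,2): S=203.7708. Δ = (V_up−V_dn)/(S_up−S_dn) = (170.5100−92.0100)/(281.2037−156.9035) = 0.6315. V = [p*·170.5100 + (1−p*)·92.0100]/1.32 = 123.3248. B = V − Δ·S = -5.3638.
(1,0): S=82.3900. Δ = (V_up−V_dn)/(S_up−S_dn) = (69.0279−72.3079)/(113.6982−63.4403) = -0.0653. V = [p*·69.0279 + (1−p*)·72.3079]/1.32 = 52.5383. B = V − Δ·S = 57.9152.
(1,1): S=147.6600. Δ = (V_up−V_dn)/(S_up−S_dn) = (123.3248−69.0279)/(203.7708−113.6982) = 0.6028. V = [p*·123.3248 + (1−p*)·69.0279]/1.32 = 89.3819. B = V − Δ·S = 0.3707.
(0,0): S=107.0000. Δ = (V_up−V_dn)/(S_up−S_dn) = (89.3819−52.5383)/(147.6600−82.3900) = 0.5645. V = [p*·89.3819 + (1−p*)·52.5383]/1.32 = 64.9681. B = V − Δ·S = 4.5688.
Each (Δ,B) replicates both successor values, so the strategy is self-financing and V0 is arbitrage-free.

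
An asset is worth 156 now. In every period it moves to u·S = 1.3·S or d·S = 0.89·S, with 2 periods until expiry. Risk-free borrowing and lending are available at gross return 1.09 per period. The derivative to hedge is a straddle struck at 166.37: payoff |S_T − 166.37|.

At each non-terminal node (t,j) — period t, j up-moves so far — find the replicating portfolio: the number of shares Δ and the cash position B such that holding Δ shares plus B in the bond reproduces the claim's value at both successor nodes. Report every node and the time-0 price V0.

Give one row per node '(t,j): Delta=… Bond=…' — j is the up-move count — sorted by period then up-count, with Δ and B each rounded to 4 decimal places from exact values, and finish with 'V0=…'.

Risk-neutral probability p* = (R−d)/(u−d) = (1.09−0.89)/(1.3−0.89) = 0.4878.
At expiry t=2: V(2,0)=42.8024, V(2,1)=14.1220, V(2,2)=97.2700
(1,0): S=138.8400. Δ = (V_up−V_dn)/(S_up−S_dn) = (14.1220−42.8024)/(180.4920−123.5676) = -0.5038. V = [p*·14.1220 + (1−p*)·42.8024]/1.09 = 26.4330. B = V − Δ·S = 96.3852.
(1,1): S=202.8000. Δ = (V_up−V_dn)/(S_up−S_dn) = (97.2700−14.1220)/(263.6400−180.4920) = 1.0000. V = [p*·97.2700 + (1−p*)·14.1220]/1.09 = 50.1670. B = V − Δ·S = -152.6330.
(0,0): S=156.0000. Δ = (V_up−V_dn)/(S_up−S_dn) = (50.1670−26.4330)/(202.8000−138.8400) = 0.3711. V = [p*·50.1670 + (1−p*)·26.4330]/1.09 = 34.8721. B = V − Δ·S = -23.0157.
Root portfolio cost Δ·156+B reproduces V0=34.8721.

(0,0): Delta=0.3711 Bond=-23.0157
(1,0): Delta=-0.5038 Bond=96.3852
(1,1): Delta=1.0000 Bond=-152.6330
V0=34.8721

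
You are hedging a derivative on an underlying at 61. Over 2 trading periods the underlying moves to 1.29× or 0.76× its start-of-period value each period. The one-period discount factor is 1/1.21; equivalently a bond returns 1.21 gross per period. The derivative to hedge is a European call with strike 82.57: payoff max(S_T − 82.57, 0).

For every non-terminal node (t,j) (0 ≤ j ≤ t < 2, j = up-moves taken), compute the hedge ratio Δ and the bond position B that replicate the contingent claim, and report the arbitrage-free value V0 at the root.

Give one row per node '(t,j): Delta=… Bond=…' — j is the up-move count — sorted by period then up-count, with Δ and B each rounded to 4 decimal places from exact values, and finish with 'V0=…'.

(0,0): Delta=0.4111 Bond=-15.7502
(1,0): Delta=0.0000 Bond=0.0000
(1,1): Delta=0.4541 Bond=-22.4458
V0=9.3258

The replicating-portfolio and risk-neutral prices coincide; use p* = (1.21−0.76)/(1.29−0.76) = 0.8491 for the latter.
Terminal payoffs: V(2,0)=0.0000, V(2,1)=0.0000, V(2,2)=18.9401
(1,0): S=46.3600. Δ = (V_up−V_dn)/(S_up−S_dn) = (0.0000−0.0000)/(59.8044−35.2336) = 0.0000. V = [p*·0.0000 + (1−p*)·0.0000]/1.21 = 0.0000. B = V − Δ·S = 0.0000.
(1,1): S=78.6900. Δ = (V_up−V_dn)/(S_up−S_dn) = (18.9401−0.0000)/(101.5101−59.8044) = 0.4541. V = [p*·18.9401 + (1−p*)·0.0000]/1.21 = 13.2903. B = V − Δ·S = -22.4458.
(0,0): S=61.0000. Δ = (V_up−V_dn)/(S_up−S_dn) = (13.2903−0.0000)/(78.6900−46.3600) = 0.4111. V = [p*·13.2903 + (1−p*)·0.0000]/1.21 = 9.3258. B = V − Δ·S = -15.7502.
The time-0 hedge costs 9.3258, which is the no-arbitrage price.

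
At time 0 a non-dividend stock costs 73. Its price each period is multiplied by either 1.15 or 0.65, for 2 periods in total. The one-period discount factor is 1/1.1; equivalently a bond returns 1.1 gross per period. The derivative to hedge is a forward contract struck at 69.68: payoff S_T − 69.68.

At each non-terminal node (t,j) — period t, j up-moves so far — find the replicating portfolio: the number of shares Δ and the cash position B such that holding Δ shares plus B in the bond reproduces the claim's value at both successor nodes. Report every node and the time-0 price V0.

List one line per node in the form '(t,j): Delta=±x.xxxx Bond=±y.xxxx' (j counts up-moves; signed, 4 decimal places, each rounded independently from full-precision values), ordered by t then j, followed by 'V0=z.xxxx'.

Since d<R<u, set p* = (R−d)/(u−d) = 0.9000; price each node as the discounted p*-expectation of its children.
At expiry t=2: V(2,0)=-38.8375, V(2,1)=-15.1125, V(2,2)=26.8625
(1,0): S=47.4500. Δ = (V_up−V_dn)/(S_up−S_dn) = (-15.1125−-38.8375)/(54.5675−30.8425) = 1.0000. V = [p*·-15.1125 + (1−p*)·-38.8375]/1.1 = -15.8955. B = V − Δ·S = -63.3455.
(1,1): S=83.9500. Δ = (V_up−V_dn)/(S_up−S_dn) = (26.8625−-15.1125)/(96.5425−54.5675) = 1.0000. V = [p*·26.8625 + (1−p*)·-15.1125]/1.1 = 20.6045. B = V − Δ·S = -63.3455.
(0,0): S=73.0000. Δ = (V_up−V_dn)/(S_up−S_dn) = (20.6045−-15.8955)/(83.9500−47.4500) = 1.0000. V = [p*·20.6045 + (1−p*)·-15.8955]/1.1 = 15.4132. B = V − Δ·S = -57.5868.
Each (Δ,B) replicates both successor values, so the strategy is self-financing and V0 is arbitrage-free.

(0,0): Delta=1.0000 Bond=-57.5868
(1,0): Delta=1.0000 Bond=-63.3455
(1,1): Delta=1.0000 Bond=-63.3455
V0=15.4132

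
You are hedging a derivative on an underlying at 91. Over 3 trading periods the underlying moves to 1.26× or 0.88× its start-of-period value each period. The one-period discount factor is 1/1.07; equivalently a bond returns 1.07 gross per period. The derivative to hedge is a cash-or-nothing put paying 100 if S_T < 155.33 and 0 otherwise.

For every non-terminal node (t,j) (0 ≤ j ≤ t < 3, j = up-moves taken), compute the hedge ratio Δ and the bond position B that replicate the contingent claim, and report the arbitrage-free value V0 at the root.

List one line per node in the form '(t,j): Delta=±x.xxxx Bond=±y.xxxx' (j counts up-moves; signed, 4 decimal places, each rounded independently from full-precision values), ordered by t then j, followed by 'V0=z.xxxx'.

(0,0): Delta=-0.6315 Bond=128.8891
(1,0): Delta=0.0000 Bond=87.3439
(1,1): Delta=-1.0725 Bond=188.4789
(2,0): Delta=0.0000 Bond=93.4579
(2,1): Delta=0.0000 Bond=93.4579
(2,2): Delta=-1.8215 Bond=309.8869
V0=71.4261

Under the risk-neutral measure, an up-move has probability p* = (R−d)/(u−d) = 0.5000 and values discount at R = 1.07.
Payoff layer (t=3): V(3,0)=100.0000, V(3,1)=100.0000, V(3,2)=100.0000, V(3,3)=0.0000
(2,0): S=70.4704. Δ = (V_up−V_dn)/(S_up−S_dn) = (100.0000−100.0000)/(88.7927−62.0140) = 0.0000. V = [p*·100.0000 + (1−p*)·100.0000]/1.07 = 93.4579. B = V − Δ·S = 93.4579.
(2,1): S=100.9008. Δ = (V_up−V_dn)/(S_up−S_dn) = (100.0000−100.0000)/(127.1350−88.7927) = 0.0000. V = [p*·100.0000 + (1−p*)·100.0000]/1.07 = 93.4579. B = V − Δ·S = 93.4579.
(2,2): S=144.4716. Δ = (V_up−V_dn)/(S_up−S_dn) = (0.0000−100.0000)/(182.0342−127.1350) = -1.8215. V = [p*·0.0000 + (1−p*)·100.0000]/1.07 = 46.7290. B = V − Δ·S = 309.8869.
(1,0): S=80.0800. Δ = (V_up−V_dn)/(S_up−S_dn) = (93.4579−93.4579)/(100.9008−70.4704) = 0.0000. V = [p*·93.4579 + (1−p*)·93.4579]/1.07 = 87.3439. B = V − Δ·S = 87.3439.
(1,1): S=114.6600. Δ = (V_up−V_dn)/(S_up−S_dn) = (46.7290−93.4579)/(144.4716−100.9008) = -1.0725. V = [p*·46.7290 + (1−p*)·93.4579]/1.07 = 65.5079. B = V − Δ·S = 188.4789.
(0,0): S=91.0000. Δ = (V_up−V_dn)/(S_up−S_dn) = (65.5079−87.3439)/(114.6600−80.0800) = -0.6315. V = [p*·65.5079 + (1−p*)·87.3439]/1.07 = 71.4261. B = V − Δ·S = 128.8891.
Each (Δ,B) replicates both successor values, so the strategy is self-financing and V0 is arbitrage-free.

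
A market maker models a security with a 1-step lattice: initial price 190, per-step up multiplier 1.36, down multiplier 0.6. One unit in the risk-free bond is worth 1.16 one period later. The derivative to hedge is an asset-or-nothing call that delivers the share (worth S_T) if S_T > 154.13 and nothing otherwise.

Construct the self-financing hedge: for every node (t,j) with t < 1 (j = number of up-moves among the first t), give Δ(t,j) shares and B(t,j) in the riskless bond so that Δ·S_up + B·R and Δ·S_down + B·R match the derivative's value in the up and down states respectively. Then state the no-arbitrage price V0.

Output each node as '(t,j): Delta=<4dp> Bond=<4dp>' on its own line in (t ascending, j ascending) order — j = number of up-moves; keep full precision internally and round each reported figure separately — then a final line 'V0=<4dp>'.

(0,0): Delta=1.7895 Bond=-175.8621
V0=164.1379

The replicating-portfolio and risk-neutral prices coincide; use p* = (1.16−0.6)/(1.36−0.6) = 0.7368 for the latter.
Terminal payoffs: V(1,0)=0.0000, V(1,1)=258.4000
  t=0,j=0: stock 190.0000 → up 258.4000 (V=258.4000), down 114.0000 (V=0.0000). Price 164.1379; hedge Δ=1.7895, bond B=-175.8621.
The time-0 hedge costs 164.1379, which is the no-arbitrage price.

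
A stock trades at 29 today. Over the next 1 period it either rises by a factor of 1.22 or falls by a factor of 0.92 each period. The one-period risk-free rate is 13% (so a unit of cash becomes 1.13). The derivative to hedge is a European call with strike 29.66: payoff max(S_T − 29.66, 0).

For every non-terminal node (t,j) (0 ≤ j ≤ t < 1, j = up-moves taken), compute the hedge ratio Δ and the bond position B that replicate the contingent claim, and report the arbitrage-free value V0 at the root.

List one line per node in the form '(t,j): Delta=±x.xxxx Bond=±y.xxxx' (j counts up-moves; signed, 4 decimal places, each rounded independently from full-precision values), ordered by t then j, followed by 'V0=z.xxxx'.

(0,0): Delta=0.6575 Bond=-15.5233
V0=3.5434

No-arbitrage ⇒ martingale measure with p* = (R−d)/(u−d) = 0.7000.
Terminal payoffs: V(1,0)=0.0000, V(1,1)=5.7200
Node (0,0) S=29.0000: V=(p*·5.7200+(1−p*)·0.0000)/1.13=3.5434; Δ=(5.7200−0.0000)/(35.3800−26.6800)=0.6575; B=V−Δ·S=-15.5233
The time-0 hedge costs 3.5434, which is the no-arbitrage price.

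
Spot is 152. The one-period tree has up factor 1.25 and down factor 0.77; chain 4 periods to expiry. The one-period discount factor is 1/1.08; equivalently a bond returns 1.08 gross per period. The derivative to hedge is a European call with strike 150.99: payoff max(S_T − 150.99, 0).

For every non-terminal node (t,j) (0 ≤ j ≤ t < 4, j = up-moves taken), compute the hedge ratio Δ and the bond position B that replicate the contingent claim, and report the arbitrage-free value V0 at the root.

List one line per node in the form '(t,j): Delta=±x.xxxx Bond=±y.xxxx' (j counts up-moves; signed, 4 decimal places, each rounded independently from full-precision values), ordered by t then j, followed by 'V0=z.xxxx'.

Since d<R<u, set p* = (R−d)/(u−d) = 0.6458; price each node as the discounted p*-expectation of its children.
Terminal payoffs: V(4,0)=0.0000, V(4,1)=0.0000, V(4,2)=0.0000, V(4,3)=77.6037, V(4,4)=220.1037
(3,0): S=69.3930. Δ = (V_up−V_dn)/(S_up−S_dn) = (0.0000−0.0000)/(86.7413−53.4326) = 0.0000. V = [p*·0.0000 + (1−p*)·0.0000]/1.08 = 0.0000. B = V − Δ·S = 0.0000.
(3,1): S=112.6510. Δ = (V_up−V_dn)/(S_up−S_dn) = (0.0000−0.0000)/(140.8137−86.7413) = 0.0000. V = [p*·0.0000 + (1−p*)·0.0000]/1.08 = 0.0000. B = V − Δ·S = 0.0000.
(3,2): S=182.8750. Δ = (V_up−V_dn)/(S_up−S_dn) = (77.6037−0.0000)/(228.5938−140.8137) = 0.8841. V = [p*·77.6037 + (1−p*)·0.0000]/1.08 = 46.4066. B = V − Δ·S = -115.2679.
(3,3): S=296.8750. Δ = (V_up−V_dn)/(S_up−S_dn) = (220.1037−77.6037)/(371.0938−228.5938) = 1.0000. V = [p*·220.1037 + (1−p*)·77.6037]/1.08 = 157.0694. B = V − Δ·S = -139.8056.
(2,0): S=90.1208. Δ = (V_up−V_dn)/(S_up−S_dn) = (0.0000−0.0000)/(112.6510−69.3930) = 0.0000. V = [p*·0.0000 + (1−p*)·0.0000]/1.08 = 0.0000. B = V − Δ·S = 0.0000.
(2,1): S=146.3000. Δ = (V_up−V_dn)/(S_up−S_dn) = (46.4066−0.0000)/(182.8750−112.6510) = 0.6608. V = [p*·46.4066 + (1−p*)·0.0000]/1.08 = 27.7508. B = V − Δ·S = -68.9295.
(2,2): S=237.5000. Δ = (V_up−V_dn)/(S_up−S_dn) = (157.0694−46.4066)/(296.8750−182.8750) = 0.9707. V = [p*·157.0694 + (1−p*)·46.4066]/1.08 = 109.1448. B = V − Δ·S = -121.4029.
(1,0): S=117.0400. Δ = (V_up−V_dn)/(S_up−S_dn) = (27.7508−0.0000)/(146.3000−90.1208) = 0.4940. V = [p*·27.7508 + (1−p*)·0.0000]/1.08 = 16.5948. B = V − Δ·S = -41.2194.
(1,1): S=190.0000. Δ = (V_up−V_dn)/(S_up−S_dn) = (109.1448−27.7508)/(237.5000−146.3000) = 0.8925. V = [p*·109.1448 + (1−p*)·27.7508]/1.08 = 74.3683. B = V − Δ·S = -95.2024.
(0,0): S=152.0000. Δ = (V_up−V_dn)/(S_up−S_dn) = (74.3683−16.5948)/(190.0000−117.0400) = 0.7919. V = [p*·74.3683 + (1−p*)·16.5948]/1.08 = 49.9138. B = V − Δ·S = -70.4476.
Check: Δ(0,0)·S0 + B(0,0) = 49.9138 = V0.

(0,0): Delta=0.7919 Bond=-70.4476
(1,0): Delta=0.4940 Bond=-41.2194
(1,1): Delta=0.8925 Bond=-95.2024
(2,0): Delta=0.0000 Bond=0.0000
(2,1): Delta=0.6608 Bond=-68.9295
(2,2): Delta=0.9707 Bond=-121.4029
(3,0): Delta=0.0000 Bond=0.0000
(3,1): Delta=0.0000 Bond=0.0000
(3,2): Delta=0.8841 Bond=-115.2679
(3,3): Delta=1.0000 Bond=-139.8056
V0=49.9138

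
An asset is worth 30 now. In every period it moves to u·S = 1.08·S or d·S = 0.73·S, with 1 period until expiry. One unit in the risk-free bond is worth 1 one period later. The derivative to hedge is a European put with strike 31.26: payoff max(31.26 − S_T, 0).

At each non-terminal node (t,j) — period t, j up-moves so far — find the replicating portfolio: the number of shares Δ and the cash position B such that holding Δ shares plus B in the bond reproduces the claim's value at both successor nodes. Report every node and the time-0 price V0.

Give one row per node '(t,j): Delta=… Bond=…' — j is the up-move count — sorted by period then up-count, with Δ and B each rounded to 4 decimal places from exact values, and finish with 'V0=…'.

(0,0): Delta=-0.8914 Bond=28.8823
V0=2.1394

Under the risk-neutral measure, an up-move has probability p* = (R−d)/(u−d) = 0.7714 and values discount at R = 1.
Payoff layer (t=1): V(1,0)=9.3600, V(1,1)=0.0000
Node (0,0) S=30.0000: V=(p*·0.0000+(1−p*)·9.3600)/1=2.1394; Δ=(0.0000−9.3600)/(32.4000−21.9000)=-0.8914; B=V−Δ·S=28.8823
The time-0 hedge costs 2.1394, which is the no-arbitrage price.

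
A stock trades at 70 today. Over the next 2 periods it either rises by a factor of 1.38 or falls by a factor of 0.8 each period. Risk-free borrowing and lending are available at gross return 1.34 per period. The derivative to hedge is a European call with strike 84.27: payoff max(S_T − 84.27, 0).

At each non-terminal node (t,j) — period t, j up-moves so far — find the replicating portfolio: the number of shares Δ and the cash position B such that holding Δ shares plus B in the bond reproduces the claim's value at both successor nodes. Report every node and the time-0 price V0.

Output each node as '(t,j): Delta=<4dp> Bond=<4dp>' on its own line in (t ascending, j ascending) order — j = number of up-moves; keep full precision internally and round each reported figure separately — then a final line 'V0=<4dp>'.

(0,0): Delta=0.8392 Bond=-35.0712
(1,0): Delta=0.0000 Bond=0.0000
(1,1): Delta=0.8752 Bond=-50.4766
V0=23.6731

Since d<R<u, set p* = (R−d)/(u−d) = 0.9310; price each node as the discounted p*-expectation of its children.
At expiry t=2: V(2,0)=0.0000, V(2,1)=0.0000, V(2,2)=49.0380
Node (1,0) S=56.0000: V=(p*·0.0000+(1−p*)·0.0000)/1.34=0.0000; Δ=(0.0000−0.0000)/(77.2800−44.8000)=0.0000; B=V−Δ·S=0.0000
Node (1,1) S=96.6000: V=(p*·49.0380+(1−p*)·0.0000)/1.34=34.0717; Δ=(49.0380−0.0000)/(133.3080−77.2800)=0.8752; B=V−Δ·S=-50.4766
Node (0,0) S=70.0000: V=(p*·34.0717+(1−p*)·0.0000)/1.34=23.6731; Δ=(34.0717−0.0000)/(96.6000−56.0000)=0.8392; B=V−Δ·S=-35.0712
The time-0 hedge costs 23.6731, which is the no-arbitrage price.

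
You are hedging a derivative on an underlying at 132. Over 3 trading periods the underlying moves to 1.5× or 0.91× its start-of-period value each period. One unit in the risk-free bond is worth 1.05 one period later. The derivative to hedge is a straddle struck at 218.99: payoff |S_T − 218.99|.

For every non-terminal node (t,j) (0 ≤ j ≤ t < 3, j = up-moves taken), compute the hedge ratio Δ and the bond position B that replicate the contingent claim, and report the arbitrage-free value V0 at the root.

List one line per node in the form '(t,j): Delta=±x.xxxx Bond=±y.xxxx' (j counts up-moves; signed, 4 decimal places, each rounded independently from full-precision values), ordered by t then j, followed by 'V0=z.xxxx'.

Under the risk-neutral measure, an up-move has probability p* = (R−d)/(u−d) = 0.2373 and values discount at R = 1.05.
Payoff layer (t=3): V(3,0)=119.5186, V(3,1)=55.0262, V(3,2)=51.2800, V(3,3)=226.5100
  t=2,j=0: stock 109.3092 → up 163.9638 (V=55.0262), down 99.4714 (V=119.5186). Price 99.2527; hedge Δ=-1.0000, bond B=208.5619.
  t=2,j=1: stock 180.1800 → up 270.2700 (V=51.2800), down 163.9638 (V=55.0262). Price 51.5593; hedge Δ=-0.0352, bond B=57.9088.
  t=2,j=2: stock 297.0000 → up 445.5000 (V=226.5100), down 270.2700 (V=51.2800). Price 88.4381; hedge Δ=1.0000, bond B=-208.5619.
  t=1,j=0: stock 120.1200 → up 180.1800 (V=51.5593), down 109.3092 (V=99.2527). Price 83.7482; hedge Δ=-0.6730, bond B=164.5845.
  t=1,j=1: stock 198.0000 → up 297.0000 (V=88.4381), down 180.1800 (V=51.5593). Price 57.4383; hedge Δ=0.3157, bond B=-5.0681.
  t=0,j=0: stock 132.0000 → up 198.0000 (V=57.4383), down 120.1200 (V=83.7482). Price 73.8145; hedge Δ=-0.3378, bond B=118.4076.
Check: Δ(0,0)·S0 + B(0,0) = 73.8145 = V0.

(0,0): Delta=-0.3378 Bond=118.4076
(1,0): Delta=-0.6730 Bond=164.5845
(1,1): Delta=0.3157 Bond=-5.0681
(2,0): Delta=-1.0000 Bond=208.5619
(2,1): Delta=-0.0352 Bond=57.9088
(2,2): Delta=1.0000 Bond=-208.5619
V0=73.8145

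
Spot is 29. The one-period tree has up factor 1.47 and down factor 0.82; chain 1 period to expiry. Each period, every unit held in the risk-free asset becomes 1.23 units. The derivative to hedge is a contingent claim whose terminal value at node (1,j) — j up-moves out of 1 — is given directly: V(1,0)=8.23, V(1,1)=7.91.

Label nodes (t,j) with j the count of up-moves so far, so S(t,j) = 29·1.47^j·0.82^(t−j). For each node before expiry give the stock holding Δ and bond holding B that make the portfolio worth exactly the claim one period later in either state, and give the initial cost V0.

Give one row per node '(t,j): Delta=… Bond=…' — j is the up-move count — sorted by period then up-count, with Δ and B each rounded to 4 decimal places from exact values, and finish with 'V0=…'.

Since d<R<u, set p* = (R−d)/(u−d) = 0.6308; price each node as the discounted p*-expectation of its children.
At expiry t=1: V(1,0)=8.2300, V(1,1)=7.9100
Node (0,0) S=29.0000: V=(p*·7.9100+(1−p*)·8.2300)/1.23=6.5270; Δ=(7.9100−8.2300)/(42.6300−23.7800)=-0.0170; B=V−Δ·S=7.0193
The time-0 hedge costs 6.5270, which is the no-arbitrage price.

(0,0): Delta=-0.0170 Bond=7.0193
V0=6.5270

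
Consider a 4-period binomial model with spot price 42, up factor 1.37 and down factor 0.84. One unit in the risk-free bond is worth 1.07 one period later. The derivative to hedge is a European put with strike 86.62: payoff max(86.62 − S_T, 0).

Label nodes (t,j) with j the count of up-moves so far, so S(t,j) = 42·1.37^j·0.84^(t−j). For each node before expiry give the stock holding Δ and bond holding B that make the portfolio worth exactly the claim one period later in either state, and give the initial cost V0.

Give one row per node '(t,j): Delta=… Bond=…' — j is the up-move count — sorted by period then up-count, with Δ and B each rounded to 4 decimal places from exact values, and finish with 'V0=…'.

Risk-neutral probability p* = (R−d)/(u−d) = (1.07−0.84)/(1.37−0.84) = 0.4340.
Terminal values V(4,·): V(4,0)=65.7094, V(4,1)=52.5158, V(4,2)=30.9977, V(4,3)=0.0000, V(4,4)=0.0000
Node (3,0) S=24.8936: V=(p*·52.5158+(1−p*)·65.7094)/1.07=56.0597; Δ=(52.5158−65.7094)/(34.1042−20.9106)=-1.0000; B=V−Δ·S=80.9533
Node (3,1) S=40.6002: V=(p*·30.9977+(1−p*)·52.5158)/1.07=40.3530; Δ=(30.9977−52.5158)/(55.6223−34.1042)=-1.0000; B=V−Δ·S=80.9533
Node (3,2) S=66.2170: V=(p*·0.0000+(1−p*)·30.9977)/1.07=16.3980; Δ=(0.0000−30.9977)/(90.7173−55.6223)=-0.8833; B=V−Δ·S=74.8842
Node (3,3) S=107.9968: V=(p*·0.0000+(1−p*)·0.0000)/1.07=0.0000; Δ=(0.0000−0.0000)/(147.9557−90.7173)=0.0000; B=V−Δ·S=0.0000
Node (2,0) S=29.6352: V=(p*·40.3530+(1−p*)·56.0597)/1.07=46.0221; Δ=(40.3530−56.0597)/(40.6002−24.8936)=-1.0000; B=V−Δ·S=75.6573
Node (2,1) S=48.3336: V=(p*·16.3980+(1−p*)·40.3530)/1.07=27.9976; Δ=(16.3980−40.3530)/(66.2170−40.6002)=-0.9351; B=V−Δ·S=73.1958
Node (2,2) S=78.8298: V=(p*·0.0000+(1−p*)·16.3980)/1.07=8.6747; Δ=(0.0000−16.3980)/(107.9968−66.2170)=-0.3925; B=V−Δ·S=39.6143
Node (1,0) S=35.2800: V=(p*·27.9976+(1−p*)·46.0221)/1.07=35.7011; Δ=(27.9976−46.0221)/(48.3336−29.6352)=-0.9640; B=V−Δ·S=69.7094
Node (1,1) S=57.5400: V=(p*·8.6747+(1−p*)·27.9976)/1.07=18.3291; Δ=(8.6747−27.9976)/(78.8298−48.3336)=-0.6336; B=V−Δ·S=54.7876
Node (0,0) S=42.0000: V=(p*·18.3291+(1−p*)·35.7011)/1.07=26.3199; Δ=(18.3291−35.7011)/(57.5400−35.2800)=-0.7804; B=V−Δ·S=59.0971
The time-0 hedge costs 26.3199, which is the no-arbitrage price.

(0,0): Delta=-0.7804 Bond=59.0971
(1,0): Delta=-0.9640 Bond=69.7094
(1,1): Delta=-0.6336 Bond=54.7876
(2,0): Delta=-1.0000 Bond=75.6573
(2,1): Delta=-0.9351 Bond=73.1958
(2,2): Delta=-0.3925 Bond=39.6143
(3,0): Delta=-1.0000 Bond=80.9533
(3,1): Delta=-1.0000 Bond=80.9533
(3,2): Delta=-0.8833 Bond=74.8842
(3,3): Delta=0.0000 Bond=0.0000
V0=26.3199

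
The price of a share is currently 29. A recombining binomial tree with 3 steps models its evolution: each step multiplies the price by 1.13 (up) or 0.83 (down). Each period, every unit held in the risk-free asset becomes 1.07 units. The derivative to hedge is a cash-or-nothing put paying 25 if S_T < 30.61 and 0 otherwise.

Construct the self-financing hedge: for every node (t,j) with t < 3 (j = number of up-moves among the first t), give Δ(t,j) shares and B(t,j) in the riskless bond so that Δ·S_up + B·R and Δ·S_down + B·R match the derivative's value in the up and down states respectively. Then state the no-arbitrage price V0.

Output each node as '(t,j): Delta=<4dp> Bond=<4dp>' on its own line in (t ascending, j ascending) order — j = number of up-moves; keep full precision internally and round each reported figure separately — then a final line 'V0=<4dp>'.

The replicating-portfolio and risk-neutral prices coincide; use p* = (1.07−0.83)/(1.13−0.83) = 0.8000 for the latter.
Terminal payoffs: V(3,0)=25.0000, V(3,1)=25.0000, V(3,2)=0.0000, V(3,3)=0.0000
  t=2,j=0: stock 19.9781 → up 22.5753 (V=25.0000), down 16.5818 (V=25.0000). Price 23.3645; hedge Δ=0.0000, bond B=23.3645.
  t=2,j=1: stock 27.1991 → up 30.7350 (V=0.0000), down 22.5753 (V=25.0000). Price 4.6729; hedge Δ=-3.0638, bond B=88.0062.
  t=2,j=2: stock 37.0301 → up 41.8440 (V=0.0000), down 30.7350 (V=0.0000). Price 0.0000; hedge Δ=0.0000, bond B=0.0000.
  t=1,j=0: stock 24.0700 → up 27.1991 (V=4.6729), down 19.9781 (V=23.3645). Price 7.8609; hedge Δ=-2.5885, bond B=70.1662.
  t=1,j=1: stock 32.7700 → up 37.0301 (V=0.0000), down 27.1991 (V=4.6729). Price 0.8734; hedge Δ=-0.4753, bond B=16.4498.
  t=0,j=0: stock 29.0000 → up 32.7700 (V=0.8734), down 24.0700 (V=7.8609). Price 2.1224; hedge Δ=-0.8032, bond B=25.4141.
Self-financing check: at every node Δ·S+B equals the discounted successor values.

(0,0): Delta=-0.8032 Bond=25.4141
(1,0): Delta=-2.5885 Bond=70.1662
(1,1): Delta=-0.4753 Bond=16.4498
(2,0): Delta=0.0000 Bond=23.3645
(2,1): Delta=-3.0638 Bond=88.0062
(2,2): Delta=0.0000 Bond=0.0000
V0=2.1224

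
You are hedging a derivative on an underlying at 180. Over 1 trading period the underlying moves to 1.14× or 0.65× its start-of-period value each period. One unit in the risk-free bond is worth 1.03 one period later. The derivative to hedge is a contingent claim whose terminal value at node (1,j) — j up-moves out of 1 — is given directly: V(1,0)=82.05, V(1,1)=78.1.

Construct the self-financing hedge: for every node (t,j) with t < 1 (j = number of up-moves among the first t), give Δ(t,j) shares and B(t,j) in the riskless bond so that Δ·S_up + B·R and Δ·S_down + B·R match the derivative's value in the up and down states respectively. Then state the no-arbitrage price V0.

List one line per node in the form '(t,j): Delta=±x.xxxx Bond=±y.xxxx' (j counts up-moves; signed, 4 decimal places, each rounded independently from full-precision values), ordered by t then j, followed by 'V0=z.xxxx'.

(0,0): Delta=-0.0448 Bond=84.7474
V0=76.6862

Since d<R<u, set p* = (R−d)/(u−d) = 0.7755; price each node as the discounted p*-expectation of its children.
Terminal payoffs: V(1,0)=82.0500, V(1,1)=78.1000
(0,0): S=180.0000. Δ = (V_up−V_dn)/(S_up−S_dn) = (78.1000−82.0500)/(205.2000−117.0000) = -0.0448. V = [p*·78.1000 + (1−p*)·82.0500]/1.03 = 76.6862. B = V − Δ·S = 84.7474.
Root portfolio cost Δ·180+B reproduces V0=76.6862.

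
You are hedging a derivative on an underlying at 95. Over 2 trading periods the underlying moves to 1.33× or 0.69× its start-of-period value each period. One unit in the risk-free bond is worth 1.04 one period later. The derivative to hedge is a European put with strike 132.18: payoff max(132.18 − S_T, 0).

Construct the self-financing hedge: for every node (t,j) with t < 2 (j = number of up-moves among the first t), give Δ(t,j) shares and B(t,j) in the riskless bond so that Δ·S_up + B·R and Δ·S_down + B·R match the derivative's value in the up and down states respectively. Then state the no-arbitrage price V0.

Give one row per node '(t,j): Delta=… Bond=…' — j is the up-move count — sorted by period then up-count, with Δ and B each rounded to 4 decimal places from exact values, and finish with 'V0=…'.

The replicating-portfolio and risk-neutral prices coincide; use p* = (1.04−0.69)/(1.33−0.69) = 0.5469 for the latter.
At expiry t=2: V(2,0)=86.9505, V(2,1)=44.9985, V(2,2)=0.0000
Node (1,0) S=65.5500: V=(p*·44.9985+(1−p*)·86.9505)/1.04=61.5462; Δ=(44.9985−86.9505)/(87.1815−45.2295)=-1.0000; B=V−Δ·S=127.0962
Node (1,1) S=126.3500: V=(p*·0.0000+(1−p*)·44.9985)/1.04=19.6057; Δ=(0.0000−44.9985)/(168.0455−87.1815)=-0.5565; B=V−Δ·S=89.9159
Node (0,0) S=95.0000: V=(p*·19.6057+(1−p*)·61.5462)/1.04=37.1250; Δ=(19.6057−61.5462)/(126.3500−65.5500)=-0.6898; B=V−Δ·S=102.6569
Check: Δ(0,0)·S0 + B(0,0) = 37.1250 = V0.

(0,0): Delta=-0.6898 Bond=102.6569
(1,0): Delta=-1.0000 Bond=127.0962
(1,1): Delta=-0.5565 Bond=89.9159
V0=37.1250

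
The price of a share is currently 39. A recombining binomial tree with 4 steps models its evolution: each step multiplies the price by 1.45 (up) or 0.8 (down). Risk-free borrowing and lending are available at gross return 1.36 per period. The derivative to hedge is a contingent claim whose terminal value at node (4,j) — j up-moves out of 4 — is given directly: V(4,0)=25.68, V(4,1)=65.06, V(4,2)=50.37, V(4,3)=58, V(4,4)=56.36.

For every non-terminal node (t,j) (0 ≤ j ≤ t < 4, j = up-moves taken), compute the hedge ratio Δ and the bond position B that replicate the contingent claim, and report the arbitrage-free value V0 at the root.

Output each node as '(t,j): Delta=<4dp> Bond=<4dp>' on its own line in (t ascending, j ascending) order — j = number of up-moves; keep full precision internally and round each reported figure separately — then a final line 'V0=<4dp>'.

(0,0): Delta=0.0107 Bond=16.0988
(1,0): Delta=0.0777 Bond=19.8037
(1,1): Delta=0.0047 Bond=22.2303
(2,0): Delta=-0.3265 Bond=37.0205
(2,1): Delta=0.1135 Bond=25.3119
(2,2): Delta=-0.0049 Bond=31.0241
(3,0): Delta=3.0341 Bond=-16.7557
(3,1): Delta=-0.6244 Bond=61.1324
(3,2): Delta=0.1789 Bond=30.1318
(3,3): Delta=-0.0212 Bond=44.1312
V0=16.5149

Since d<R<u, set p* = (R−d)/(u−d) = 0.8615; price each node as the discounted p*-expectation of its children.
Terminal payoffs: V(4,0)=25.6800, V(4,1)=65.0600, V(4,2)=50.3700, V(4,3)=58.0000, V(4,4)=56.3600
(3,0): S=19.9680. Δ = (V_up−V_dn)/(S_up−S_dn) = (65.0600−25.6800)/(28.9536−15.9744) = 3.0341. V = [p*·65.0600 + (1−p*)·25.6800]/1.36 = 43.8290. B = V − Δ·S = -16.7557.
(3,1): S=36.1920. Δ = (V_up−V_dn)/(S_up−S_dn) = (50.3700−65.0600)/(52.4784−28.9536) = -0.6244. V = [p*·50.3700 + (1−p*)·65.0600]/1.36 = 38.5324. B = V − Δ·S = 61.1324.
(3,2): S=65.5980. Δ = (V_up−V_dn)/(S_up−S_dn) = (58.0000−50.3700)/(95.1171−52.4784) = 0.1789. V = [p*·58.0000 + (1−p*)·50.3700]/1.36 = 41.8702. B = V − Δ·S = 30.1318.
(3,3): S=118.8964. Δ = (V_up−V_dn)/(S_up−S_dn) = (56.3600−58.0000)/(172.3997−95.1171) = -0.0212. V = [p*·56.3600 + (1−p*)·58.0000]/1.36 = 41.6081. B = V − Δ·S = 44.1312.
(2,0): S=24.9600. Δ = (V_up−V_dn)/(S_up−S_dn) = (38.5324−43.8290)/(36.1920−19.9680) = -0.3265. V = [p*·38.5324 + (1−p*)·43.8290]/1.36 = 28.8719. B = V − Δ·S = 37.0205.
(2,1): S=45.2400. Δ = (V_up−V_dn)/(S_up−S_dn) = (41.8702−38.5324)/(65.5980−36.1920) = 0.1135. V = [p*·41.8702 + (1−p*)·38.5324]/1.36 = 30.4471. B = V − Δ·S = 25.3119.
(2,2): S=81.9975. Δ = (V_up−V_dn)/(S_up−S_dn) = (41.6081−41.8702)/(118.8964−65.5980) = -0.0049. V = [p*·41.6081 + (1−p*)·41.8702]/1.36 = 30.6209. B = V − Δ·S = 31.0241.
(1,0): S=31.2000. Δ = (V_up−V_dn)/(S_up−S_dn) = (30.4471−28.8719)/(45.2400−24.9600) = 0.0777. V = [p*·30.4471 + (1−p*)·28.8719]/1.36 = 22.2272. B = V − Δ·S = 19.8037.
(1,1): S=56.5500. Δ = (V_up−V_dn)/(S_up−S_dn) = (30.6209−30.4471)/(81.9975−45.2400) = 0.0047. V = [p*·30.6209 + (1−p*)·30.4471]/1.36 = 22.4977. B = V − Δ·S = 22.2303.
(0,0): S=39.0000. Δ = (V_up−V_dn)/(S_up−S_dn) = (22.4977−22.2272)/(56.5500−31.2000) = 0.0107. V = [p*·22.4977 + (1−p*)·22.2272]/1.36 = 16.5149. B = V − Δ·S = 16.0988.
Root portfolio cost Δ·39+B reproduces V0=16.5149.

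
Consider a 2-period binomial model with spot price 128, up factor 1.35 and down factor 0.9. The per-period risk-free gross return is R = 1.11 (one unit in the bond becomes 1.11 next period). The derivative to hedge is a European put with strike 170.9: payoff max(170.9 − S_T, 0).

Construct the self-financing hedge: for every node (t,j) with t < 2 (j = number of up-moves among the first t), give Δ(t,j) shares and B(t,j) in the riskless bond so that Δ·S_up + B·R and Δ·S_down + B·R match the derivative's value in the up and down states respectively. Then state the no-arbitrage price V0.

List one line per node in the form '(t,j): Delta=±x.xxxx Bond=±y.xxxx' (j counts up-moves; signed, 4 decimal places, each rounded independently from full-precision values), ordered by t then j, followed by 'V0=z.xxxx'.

The replicating-portfolio and risk-neutral prices coincide; use p* = (1.11−0.9)/(1.35−0.9) = 0.4667 for the latter.
At expiry t=2: V(2,0)=67.2200, V(2,1)=15.3800, V(2,2)=0.0000
Node (1,0) S=115.2000: V=(p*·15.3800+(1−p*)·67.2200)/1.11=38.7640; Δ=(15.3800−67.2200)/(155.5200−103.6800)=-1.0000; B=V−Δ·S=153.9640
Node (1,1) S=172.8000: V=(p*·0.0000+(1−p*)·15.3800)/1.11=7.3898; Δ=(0.0000−15.3800)/(233.2800−155.5200)=-0.1978; B=V−Δ·S=41.5676
Node (0,0) S=128.0000: V=(p*·7.3898+(1−p*)·38.7640)/1.11=21.7321; Δ=(7.3898−38.7640)/(172.8000−115.2000)=-0.5447; B=V−Δ·S=91.4525
Check: Δ(0,0)·S0 + B(0,0) = 21.7321 = V0.

(0,0): Delta=-0.5447 Bond=91.4525
(1,0): Delta=-1.0000 Bond=153.9640
(1,1): Delta=-0.1978 Bond=41.5676
V0=21.7321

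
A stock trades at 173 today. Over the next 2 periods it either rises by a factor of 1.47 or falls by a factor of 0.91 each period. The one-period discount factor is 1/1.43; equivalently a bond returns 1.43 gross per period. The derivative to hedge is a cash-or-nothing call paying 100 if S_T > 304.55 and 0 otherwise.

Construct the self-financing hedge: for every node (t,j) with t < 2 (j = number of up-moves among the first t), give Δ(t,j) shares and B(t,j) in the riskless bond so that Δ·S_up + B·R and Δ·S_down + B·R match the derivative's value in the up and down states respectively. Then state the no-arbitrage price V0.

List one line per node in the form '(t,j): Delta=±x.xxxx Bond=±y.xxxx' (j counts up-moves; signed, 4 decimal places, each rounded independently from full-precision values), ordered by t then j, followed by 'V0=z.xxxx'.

No-arbitrage ⇒ martingale measure with p* = (R−d)/(u−d) = 0.9286.
Terminal payoffs: V(2,0)=0.0000, V(2,1)=0.0000, V(2,2)=100.0000
(1,0): S=157.4300. Δ = (V_up−V_dn)/(S_up−S_dn) = (0.0000−0.0000)/(231.4221−143.2613) = 0.0000. V = [p*·0.0000 + (1−p*)·0.0000]/1.43 = 0.0000. B = V − Δ·S = 0.0000.
(1,1): S=254.3100. Δ = (V_up−V_dn)/(S_up−S_dn) = (100.0000−0.0000)/(373.8357−231.4221) = 0.7022. V = [p*·100.0000 + (1−p*)·0.0000]/1.43 = 64.9351. B = V − Δ·S = -113.6364.
(0,0): S=173.0000. Δ = (V_up−V_dn)/(S_up−S_dn) = (64.9351−0.0000)/(254.3100−157.4300) = 0.6703. V = [p*·64.9351 + (1−p*)·0.0000]/1.43 = 42.1656. B = V − Δ·S = -73.7898.
Each (Δ,B) replicates both successor values, so the strategy is self-financing and V0 is arbitrage-free.

(0,0): Delta=0.6703 Bond=-73.7898
(1,0): Delta=0.0000 Bond=0.0000
(1,1): Delta=0.7022 Bond=-113.6364
V0=42.1656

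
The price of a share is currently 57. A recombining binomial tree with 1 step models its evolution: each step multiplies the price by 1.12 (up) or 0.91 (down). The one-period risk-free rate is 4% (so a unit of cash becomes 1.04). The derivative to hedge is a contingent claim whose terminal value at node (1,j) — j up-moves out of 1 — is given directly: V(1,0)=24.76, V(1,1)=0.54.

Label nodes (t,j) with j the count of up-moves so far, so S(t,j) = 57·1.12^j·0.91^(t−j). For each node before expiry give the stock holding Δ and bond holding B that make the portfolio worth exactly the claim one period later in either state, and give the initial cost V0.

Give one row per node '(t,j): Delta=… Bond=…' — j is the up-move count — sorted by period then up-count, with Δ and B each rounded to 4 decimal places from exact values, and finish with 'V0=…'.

Since d<R<u, set p* = (R−d)/(u−d) = 0.6190; price each node as the discounted p*-expectation of its children.
Payoff layer (t=1): V(1,0)=24.7600, V(1,1)=0.5400
(0,0): S=57.0000. Δ = (V_up−V_dn)/(S_up−S_dn) = (0.5400−24.7600)/(63.8400−51.8700) = -2.0234. V = [p*·0.5400 + (1−p*)·24.7600]/1.04 = 9.3910. B = V − Δ·S = 124.7244.
Check: Δ(0,0)·S0 + B(0,0) = 9.3910 = V0.

(0,0): Delta=-2.0234 Bond=124.7244
V0=9.3910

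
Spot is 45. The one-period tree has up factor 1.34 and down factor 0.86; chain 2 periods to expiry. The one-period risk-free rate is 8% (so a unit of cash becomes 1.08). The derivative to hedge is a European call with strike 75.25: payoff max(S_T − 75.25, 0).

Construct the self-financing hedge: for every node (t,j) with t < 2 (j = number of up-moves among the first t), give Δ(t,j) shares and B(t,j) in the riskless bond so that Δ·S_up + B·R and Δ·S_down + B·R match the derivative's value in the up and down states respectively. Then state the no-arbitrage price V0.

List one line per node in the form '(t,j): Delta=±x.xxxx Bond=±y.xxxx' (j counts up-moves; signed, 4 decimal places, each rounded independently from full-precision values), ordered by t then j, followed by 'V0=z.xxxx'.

(0,0): Delta=0.1091 Bond=-3.9088
(1,0): Delta=0.0000 Bond=0.0000
(1,1): Delta=0.1918 Bond=-9.2105
V0=0.9999

Risk-neutral probability p* = (R−d)/(u−d) = (1.08−0.86)/(1.34−0.86) = 0.4583.
Payoff layer (t=2): V(2,0)=0.0000, V(2,1)=0.0000, V(2,2)=5.5520
Node (1,0) S=38.7000: V=(p*·0.0000+(1−p*)·0.0000)/1.08=0.0000; Δ=(0.0000−0.0000)/(51.8580−33.2820)=0.0000; B=V−Δ·S=0.0000
Node (1,1) S=60.3000: V=(p*·5.5520+(1−p*)·0.0000)/1.08=2.3562; Δ=(5.5520−0.0000)/(80.8020−51.8580)=0.1918; B=V−Δ·S=-9.2105
Node (0,0) S=45.0000: V=(p*·2.3562+(1−p*)·0.0000)/1.08=0.9999; Δ=(2.3562−0.0000)/(60.3000−38.7000)=0.1091; B=V−Δ·S=-3.9088
The time-0 hedge costs 0.9999, which is the no-arbitrage price.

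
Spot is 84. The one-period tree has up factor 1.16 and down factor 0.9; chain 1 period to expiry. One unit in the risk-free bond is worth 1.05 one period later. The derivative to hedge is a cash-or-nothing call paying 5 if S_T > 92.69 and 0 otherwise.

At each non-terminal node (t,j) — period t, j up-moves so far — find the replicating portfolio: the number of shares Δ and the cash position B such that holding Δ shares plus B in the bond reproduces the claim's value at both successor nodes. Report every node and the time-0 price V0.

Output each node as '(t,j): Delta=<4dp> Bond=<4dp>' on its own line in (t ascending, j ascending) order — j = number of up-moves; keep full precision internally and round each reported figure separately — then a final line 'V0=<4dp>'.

Risk-neutral probability p* = (R−d)/(u−d) = (1.05−0.9)/(1.16−0.9) = 0.5769.
Payoff layer (t=1): V(1,0)=0.0000, V(1,1)=5.0000
(0,0): S=84.0000. Δ = (V_up−V_dn)/(S_up−S_dn) = (5.0000−0.0000)/(97.4400−75.6000) = 0.2289. V = [p*·5.0000 + (1−p*)·0.0000]/1.05 = 2.7473. B = V − Δ·S = -16.4835.
Self-financing check: at every node Δ·S+B equals the discounted successor values.

(0,0): Delta=0.2289 Bond=-16.4835
V0=2.7473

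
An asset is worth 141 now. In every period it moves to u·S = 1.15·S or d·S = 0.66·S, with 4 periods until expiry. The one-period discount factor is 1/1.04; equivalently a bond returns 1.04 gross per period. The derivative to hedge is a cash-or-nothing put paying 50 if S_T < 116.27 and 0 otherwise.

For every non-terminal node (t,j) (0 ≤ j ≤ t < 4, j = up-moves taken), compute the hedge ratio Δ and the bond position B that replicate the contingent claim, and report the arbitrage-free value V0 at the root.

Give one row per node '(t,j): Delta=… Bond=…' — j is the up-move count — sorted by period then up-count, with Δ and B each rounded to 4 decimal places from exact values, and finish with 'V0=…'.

(0,0): Delta=-0.2606 Bond=46.1232
(1,0): Delta=-0.6097 Bond=80.4573
(1,1): Delta=-0.2026 Bond=38.5634
(2,0): Delta=0.0000 Bond=46.2278
(2,1): Delta=-0.7110 Bond=94.5158
(2,2): Delta=-0.1181 Bond=24.3558
(3,0): Delta=0.0000 Bond=48.0769
(3,1): Delta=0.0000 Bond=48.0769
(3,2): Delta=-0.8291 Bond=112.8336
(3,3): Delta=0.0000 Bond=0.0000
V0=9.3809

Since d<R<u, set p* = (R−d)/(u−d) = 0.7755; price each node as the discounted p*-expectation of its children.
At expiry t=4: V(4,0)=50.0000, V(4,1)=50.0000, V(4,2)=50.0000, V(4,3)=0.0000, V(4,4)=0.0000
Node (3,0) S=40.5369: V=(p*·50.0000+(1−p*)·50.0000)/1.04=48.0769; Δ=(50.0000−50.0000)/(46.6175−26.7544)=0.0000; B=V−Δ·S=48.0769
Node (3,1) S=70.6325: V=(p*·50.0000+(1−p*)·50.0000)/1.04=48.0769; Δ=(50.0000−50.0000)/(81.2274−46.6175)=0.0000; B=V−Δ·S=48.0769
Node (3,2) S=123.0718: V=(p*·0.0000+(1−p*)·50.0000)/1.04=10.7928; Δ=(0.0000−50.0000)/(141.5326−81.2274)=-0.8291; B=V−Δ·S=112.8336
Node (3,3) S=214.4434: V=(p*·0.0000+(1−p*)·0.0000)/1.04=0.0000; Δ=(0.0000−0.0000)/(246.6099−141.5326)=0.0000; B=V−Δ·S=0.0000
Node (2,0) S=61.4196: V=(p*·48.0769+(1−p*)·48.0769)/1.04=46.2278; Δ=(48.0769−48.0769)/(70.6325−40.5369)=0.0000; B=V−Δ·S=46.2278
Node (2,1) S=107.0190: V=(p*·10.7928+(1−p*)·48.0769)/1.04=18.4257; Δ=(10.7928−48.0769)/(123.0718−70.6325)=-0.7110; B=V−Δ·S=94.5158
Node (2,2) S=186.4725: V=(p*·0.0000+(1−p*)·10.7928)/1.04=2.3297; Δ=(0.0000−10.7928)/(214.4434−123.0718)=-0.1181; B=V−Δ·S=24.3558
Node (1,0) S=93.0600: V=(p*·18.4257+(1−p*)·46.2278)/1.04=23.7182; Δ=(18.4257−46.2278)/(107.0190−61.4196)=-0.6097; B=V−Δ·S=80.4573
Node (1,1) S=162.1500: V=(p*·2.3297+(1−p*)·18.4257)/1.04=5.7145; Δ=(2.3297−18.4257)/(186.4725−107.0190)=-0.2026; B=V−Δ·S=38.5634
Node (0,0) S=141.0000: V=(p*·5.7145+(1−p*)·23.7182)/1.04=9.3809; Δ=(5.7145−23.7182)/(162.1500−93.0600)=-0.2606; B=V−Δ·S=46.1232
Root portfolio cost Δ·141+B reproduces V0=9.3809.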